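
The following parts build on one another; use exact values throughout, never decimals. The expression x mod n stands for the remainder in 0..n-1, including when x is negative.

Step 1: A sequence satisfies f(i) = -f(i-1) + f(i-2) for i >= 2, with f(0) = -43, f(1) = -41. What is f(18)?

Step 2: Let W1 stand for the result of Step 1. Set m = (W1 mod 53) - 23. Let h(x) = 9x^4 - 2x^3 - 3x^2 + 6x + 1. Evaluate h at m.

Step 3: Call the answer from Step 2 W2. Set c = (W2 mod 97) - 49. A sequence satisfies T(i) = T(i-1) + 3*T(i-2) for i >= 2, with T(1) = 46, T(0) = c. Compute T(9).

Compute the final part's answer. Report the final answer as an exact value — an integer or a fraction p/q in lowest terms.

37690

Step 1: f(2) = -1*(-41) + 1*(-43) = -2; iterating: f(2)=-2, f(3)=-39, f(4)=37, f(5)=-76, f(6)=113, f(7)=-189, f(8)=302, f(9)=-491, f(10)=793, f(11)=-1284, f(12)=2077, f(13)=-3361, f(14)=5438, f(15)=-8799, f(16)=14237, f(17)=-23036, f(18)=37273; answer 37273
Step 2: W1 = 37273; m = -9; 9*(-9)^4 - 2*(-9)^3 - 3*(-9)^2 + 6*(-9)^1 + 1 = (59049) + (1458) + (-243) + (-54) + (1) = 60211; answer 60211
Step 3: W2 = 60211; c = 22; T(2) = 1*(46) + 3*(22) = 112; iterating: T(2)=112, T(3)=250, T(4)=586, T(5)=1336, T(6)=3094, T(7)=7102, T(8)=16384, T(9)=37690; answer 37690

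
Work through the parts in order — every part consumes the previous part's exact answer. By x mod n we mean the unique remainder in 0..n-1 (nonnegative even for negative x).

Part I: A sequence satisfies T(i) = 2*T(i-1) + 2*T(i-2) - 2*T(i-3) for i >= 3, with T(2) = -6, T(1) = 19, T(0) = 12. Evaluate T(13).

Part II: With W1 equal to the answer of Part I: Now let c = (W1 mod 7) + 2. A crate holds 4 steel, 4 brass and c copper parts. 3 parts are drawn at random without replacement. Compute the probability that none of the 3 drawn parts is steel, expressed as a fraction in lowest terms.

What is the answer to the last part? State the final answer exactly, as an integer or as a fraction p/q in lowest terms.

Part I: T(3) = 2*(-6) + 2*(19) - 2*(12) = 2; iterating: T(3)=2, T(4)=-46, T(5)=-76, T(6)=-248, T(7)=-556, T(8)=-1456, T(9)=-3528, T(10)=-8856, T(11)=-21856, T(12)=-54368, T(13)=-134736; answer -134736
Part II: W1 = -134736; c = 2; total draws C(10,3) = 120; favorable C(6,3) = 20; P = 1/6; answer 1/6

1/6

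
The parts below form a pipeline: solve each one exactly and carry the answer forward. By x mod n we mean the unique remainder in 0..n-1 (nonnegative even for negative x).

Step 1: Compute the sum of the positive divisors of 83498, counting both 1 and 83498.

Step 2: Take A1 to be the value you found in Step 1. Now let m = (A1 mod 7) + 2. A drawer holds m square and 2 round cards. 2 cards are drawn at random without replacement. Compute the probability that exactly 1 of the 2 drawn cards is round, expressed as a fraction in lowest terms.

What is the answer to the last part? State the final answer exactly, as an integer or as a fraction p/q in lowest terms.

2/3

Step 1: 83498 = 2 * 83 * 503; sigma = (1 + 2) * (1 + 83) * (1 + 503) = 3 * 84 * 504 = 127008; answer 127008
Step 2: A1 = 127008; m = 2; total draws C(4,2) = 6; favorable C(2,1)*C(2,1) = 4; P = 2/3; answer 2/3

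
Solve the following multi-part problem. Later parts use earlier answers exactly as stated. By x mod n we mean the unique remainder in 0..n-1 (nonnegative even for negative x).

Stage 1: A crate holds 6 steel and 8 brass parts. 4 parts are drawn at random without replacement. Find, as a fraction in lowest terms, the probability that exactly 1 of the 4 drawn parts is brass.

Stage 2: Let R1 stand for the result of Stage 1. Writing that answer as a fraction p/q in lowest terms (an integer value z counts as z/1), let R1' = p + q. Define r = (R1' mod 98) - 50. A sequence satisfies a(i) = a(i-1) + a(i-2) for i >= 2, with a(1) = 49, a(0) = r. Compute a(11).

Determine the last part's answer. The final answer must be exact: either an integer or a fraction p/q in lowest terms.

Stage 1: total draws C(14,4) = 1001; favorable C(8,1)*C(6,3) = 160; P = 160/1001; answer 160/1001
Stage 2: R1 = 160/1001; threaded value p + q = 1161; r = 33; a(2) = 1*(49) + 1*(33) = 82; iterating: a(2)=82, a(3)=131, a(4)=213, a(5)=344, a(6)=557, a(7)=901, a(8)=1458, a(9)=2359, a(10)=3817, a(11)=6176; answer 6176

6176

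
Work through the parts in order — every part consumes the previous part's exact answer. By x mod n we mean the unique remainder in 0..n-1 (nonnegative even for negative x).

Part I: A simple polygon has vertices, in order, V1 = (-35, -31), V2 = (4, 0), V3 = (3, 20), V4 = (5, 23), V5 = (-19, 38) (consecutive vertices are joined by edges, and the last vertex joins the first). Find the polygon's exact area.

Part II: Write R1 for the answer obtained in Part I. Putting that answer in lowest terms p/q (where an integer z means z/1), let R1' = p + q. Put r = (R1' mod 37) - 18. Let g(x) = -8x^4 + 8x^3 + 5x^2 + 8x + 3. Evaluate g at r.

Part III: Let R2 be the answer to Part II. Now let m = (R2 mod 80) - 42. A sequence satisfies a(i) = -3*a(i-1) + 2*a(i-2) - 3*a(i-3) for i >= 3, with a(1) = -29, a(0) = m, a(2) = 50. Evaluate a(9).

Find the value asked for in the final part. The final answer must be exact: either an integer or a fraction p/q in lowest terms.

Part I: cross terms: (-35*0 - 4*-31)=124, (4*20 - 3*0)=80, (3*23 - 5*20)=-31, (5*38 - -19*23)=627, (-19*-31 - -35*38)=1919; twice the area = |2719| = 2719; area = 2719/2; answer 2719/2
Part II: R1 = 2719/2; threaded value p + q = 2721; r = 2; -8*(2)^4 + 8*(2)^3 + 5*(2)^2 + 8*(2)^1 + 3 = (-128) + (64) + (20) + (16) + (3) = -25; answer -25
Part III: R2 = -25; m = 13; a(3) = -3*(50) + 2*(-29) - 3*(13) = -247; iterating: a(3)=-247, a(4)=928, a(5)=-3428, a(6)=12881, a(7)=-48283, a(8)=180895, a(9)=-677894; answer -677894

-677894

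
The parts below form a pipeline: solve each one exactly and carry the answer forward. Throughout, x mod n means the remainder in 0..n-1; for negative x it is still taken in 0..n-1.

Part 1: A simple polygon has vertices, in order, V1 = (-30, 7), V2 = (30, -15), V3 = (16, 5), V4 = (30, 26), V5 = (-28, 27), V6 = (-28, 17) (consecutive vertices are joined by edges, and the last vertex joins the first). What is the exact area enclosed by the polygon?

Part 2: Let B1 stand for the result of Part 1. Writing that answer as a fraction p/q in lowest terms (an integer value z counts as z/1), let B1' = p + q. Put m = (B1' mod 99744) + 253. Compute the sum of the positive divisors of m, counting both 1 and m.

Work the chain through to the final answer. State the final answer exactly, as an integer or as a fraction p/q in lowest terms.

Part 1: cross terms: (-30*-15 - 30*7)=240, (30*5 - 16*-15)=390, (16*26 - 30*5)=266, (30*27 - -28*26)=1538, (-28*17 - -28*27)=280, (-28*7 - -30*17)=314; twice the area = |3028| = 3028; area = 1514; answer 1514
Part 2: B1 = 1514; threaded value p + q = 1515; m = 1768; 1768 = 2^3 * 13 * 17; sigma = (1 + 2 + 4 + 8) * (1 + 13) * (1 + 17) = 15 * 14 * 18 = 3780; answer 3780

3780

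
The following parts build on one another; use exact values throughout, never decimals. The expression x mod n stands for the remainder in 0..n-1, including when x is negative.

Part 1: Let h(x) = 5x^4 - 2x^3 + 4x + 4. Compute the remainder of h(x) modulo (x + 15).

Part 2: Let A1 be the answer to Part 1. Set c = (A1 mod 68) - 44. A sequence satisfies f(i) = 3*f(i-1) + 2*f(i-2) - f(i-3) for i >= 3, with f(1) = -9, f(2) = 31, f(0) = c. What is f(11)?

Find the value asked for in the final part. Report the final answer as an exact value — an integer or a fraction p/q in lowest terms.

1535745

Part 1: remainder = value at the root: 5*(-15)^4 - 2*(-15)^3 + 4*(-15)^1 + 4 = (253125) + (6750) + (-60) + (4) = 259819; answer 259819
Part 2: A1 = 259819; c = 15; f(3) = 3*(31) + 2*(-9) - 1*(15) = 60; iterating: f(3)=60, f(4)=251, f(5)=842, f(6)=2968, f(7)=10337, f(8)=36105, f(9)=126021, f(10)=439936, f(11)=1535745; answer 1535745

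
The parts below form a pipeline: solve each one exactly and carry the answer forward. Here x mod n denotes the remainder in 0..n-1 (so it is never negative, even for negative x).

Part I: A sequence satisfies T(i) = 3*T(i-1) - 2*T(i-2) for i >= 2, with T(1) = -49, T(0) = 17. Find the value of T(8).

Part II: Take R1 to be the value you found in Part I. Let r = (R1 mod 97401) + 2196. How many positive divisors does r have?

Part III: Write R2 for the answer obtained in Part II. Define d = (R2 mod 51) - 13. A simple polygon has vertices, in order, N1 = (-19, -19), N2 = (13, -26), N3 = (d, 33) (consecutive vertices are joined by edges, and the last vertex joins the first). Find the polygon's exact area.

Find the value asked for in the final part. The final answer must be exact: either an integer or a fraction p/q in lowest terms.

937

Part I: T(2) = 3*(-49) - 2*(17) = -181; iterating: T(2)=-181, T(3)=-445, T(4)=-973, T(5)=-2029, T(6)=-4141, T(7)=-8365, T(8)=-16813; answer -16813
Part II: R1 = -16813; r = 82784; 82784 = 2^5 * 13 * 199; number of divisors = (5+1) * (1+1) * (1+1) = 24; answer 24
Part III: R2 = 24; d = 11; cross terms: (-19*-26 - 13*-19)=741, (13*33 - 11*-26)=715, (11*-19 - -19*33)=418; twice the area = |1874| = 1874; area = 937; answer 937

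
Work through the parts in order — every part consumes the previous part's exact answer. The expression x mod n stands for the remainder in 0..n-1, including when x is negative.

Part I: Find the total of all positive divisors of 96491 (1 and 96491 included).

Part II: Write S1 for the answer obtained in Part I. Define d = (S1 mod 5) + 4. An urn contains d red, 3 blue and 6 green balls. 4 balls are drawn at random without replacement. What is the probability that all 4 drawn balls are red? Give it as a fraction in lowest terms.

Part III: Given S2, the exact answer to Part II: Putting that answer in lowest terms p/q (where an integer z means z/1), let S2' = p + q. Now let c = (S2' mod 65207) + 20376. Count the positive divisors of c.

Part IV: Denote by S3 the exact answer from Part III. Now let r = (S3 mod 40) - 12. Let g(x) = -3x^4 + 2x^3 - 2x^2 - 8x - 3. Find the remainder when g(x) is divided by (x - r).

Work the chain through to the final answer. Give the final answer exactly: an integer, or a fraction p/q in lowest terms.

-59139

Part I: 96491 = 47 * 2053; sigma = (1 + 47) * (1 + 2053) = 48 * 2054 = 98592; answer 98592
Part II: S1 = 98592; d = 6; total draws C(15,4) = 1365; favorable C(6,4) = 15; P = 1/91; answer 1/91
Part III: S2 = 1/91; threaded value p + q = 92; c = 20468; 20468 = 2^2 * 7 * 17 * 43; number of divisors = (2+1) * (1+1) * (1+1) * (1+1) = 24; answer 24
Part IV: S3 = 24; r = 12; remainder = value at the root: -3*(12)^4 + 2*(12)^3 - 2*(12)^2 - 8*(12)^1 - 3 = (-62208) + (3456) + (-288) + (-96) + (-3) = -59139; answer -59139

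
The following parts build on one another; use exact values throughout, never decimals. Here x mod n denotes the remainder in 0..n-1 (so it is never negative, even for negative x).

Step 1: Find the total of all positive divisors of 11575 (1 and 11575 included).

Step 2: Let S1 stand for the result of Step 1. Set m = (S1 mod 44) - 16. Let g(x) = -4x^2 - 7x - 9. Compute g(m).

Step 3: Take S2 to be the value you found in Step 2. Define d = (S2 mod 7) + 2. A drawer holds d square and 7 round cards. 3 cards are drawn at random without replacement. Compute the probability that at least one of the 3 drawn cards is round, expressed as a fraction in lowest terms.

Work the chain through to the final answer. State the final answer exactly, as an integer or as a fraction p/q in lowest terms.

133/143

Step 1: 11575 = 5^2 * 463; sigma = (1 + 5 + 25) * (1 + 463) = 31 * 464 = 14384; answer 14384
Step 2: S1 = 14384; m = 24; -4*(24)^2 - 7*(24)^1 - 9 = (-2304) + (-168) + (-9) = -2481; answer -2481
Step 3: S2 = -2481; d = 6; total draws C(13,3) = 286; complement C(6,3) = 20; favorable 286 - 20 = 266; P = 133/143; answer 133/143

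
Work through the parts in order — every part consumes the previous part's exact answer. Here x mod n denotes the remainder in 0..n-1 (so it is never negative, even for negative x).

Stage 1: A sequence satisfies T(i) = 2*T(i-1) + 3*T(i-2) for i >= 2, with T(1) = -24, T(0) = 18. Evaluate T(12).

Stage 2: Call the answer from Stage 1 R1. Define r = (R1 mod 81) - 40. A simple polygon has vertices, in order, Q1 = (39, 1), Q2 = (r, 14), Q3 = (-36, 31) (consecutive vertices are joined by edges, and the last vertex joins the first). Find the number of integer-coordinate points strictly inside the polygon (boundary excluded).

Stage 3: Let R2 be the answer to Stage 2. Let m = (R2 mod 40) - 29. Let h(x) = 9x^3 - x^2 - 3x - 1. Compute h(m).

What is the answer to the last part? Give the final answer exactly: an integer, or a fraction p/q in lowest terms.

1889

Stage 1: T(2) = 2*(-24) + 3*(18) = 6; iterating: T(2)=6, T(3)=-60, T(4)=-102, T(5)=-384, T(6)=-1074, T(7)=-3300, T(8)=-9822, T(9)=-29544, T(10)=-88554, T(11)=-265740, T(12)=-797142; answer -797142
Stage 2: R1 = -797142; r = 20; cross terms: (39*14 - 20*1)=526, (20*31 - -36*14)=1124, (-36*1 - 39*31)=-1245; twice the area = |405| = 405; area = 405/2; boundary points = 1 + 1 + 15 = 17; strictly interior points = area - boundary/2 + 1 = 195; answer 195
Stage 3: R2 = 195; m = 6; 9*(6)^3 - 1*(6)^2 - 3*(6)^1 - 1 = (1944) + (-36) + (-18) + (-1) = 1889; answer 1889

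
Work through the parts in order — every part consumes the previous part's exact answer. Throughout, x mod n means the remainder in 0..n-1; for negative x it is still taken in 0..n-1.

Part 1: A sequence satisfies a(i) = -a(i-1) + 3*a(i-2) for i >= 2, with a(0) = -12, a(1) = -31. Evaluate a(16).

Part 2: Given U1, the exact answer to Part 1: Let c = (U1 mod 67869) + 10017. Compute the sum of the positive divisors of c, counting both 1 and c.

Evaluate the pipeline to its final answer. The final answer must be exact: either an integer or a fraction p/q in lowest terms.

27040

Part 1: a(2) = -1*(-31) + 3*(-12) = -5; iterating: a(2)=-5, a(3)=-88, a(4)=73, a(5)=-337, a(6)=556, a(7)=-1567, a(8)=3235, a(9)=-7936, a(10)=17641, a(11)=-41449, a(12)=94372, a(13)=-218719, a(14)=501835, a(15)=-1157992, a(16)=2663497; answer 2663497
Part 2: U1 = 2663497; c = 26623; 26623 = 79 * 337; sigma = (1 + 79) * (1 + 337) = 80 * 338 = 27040; answer 27040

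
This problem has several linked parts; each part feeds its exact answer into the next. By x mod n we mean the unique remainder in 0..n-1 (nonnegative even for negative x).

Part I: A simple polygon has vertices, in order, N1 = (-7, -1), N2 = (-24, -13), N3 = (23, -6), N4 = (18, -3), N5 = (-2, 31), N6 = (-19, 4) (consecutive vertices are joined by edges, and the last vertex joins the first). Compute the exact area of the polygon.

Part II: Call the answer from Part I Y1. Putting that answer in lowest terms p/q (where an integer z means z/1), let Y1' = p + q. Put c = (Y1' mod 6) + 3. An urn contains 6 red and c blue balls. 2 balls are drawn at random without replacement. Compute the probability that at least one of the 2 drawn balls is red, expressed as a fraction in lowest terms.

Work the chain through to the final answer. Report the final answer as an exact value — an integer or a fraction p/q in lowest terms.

17/22

Part I: cross terms: (-7*-13 - -24*-1)=67, (-24*-6 - 23*-13)=443, (23*-3 - 18*-6)=39, (18*31 - -2*-3)=552, (-2*4 - -19*31)=581, (-19*-1 - -7*4)=47; twice the area = |1729| = 1729; area = 1729/2; answer 1729/2
Part II: Y1 = 1729/2; threaded value p + q = 1731; c = 6; total draws C(12,2) = 66; complement C(6,2) = 15; favorable 66 - 15 = 51; P = 17/22; answer 17/22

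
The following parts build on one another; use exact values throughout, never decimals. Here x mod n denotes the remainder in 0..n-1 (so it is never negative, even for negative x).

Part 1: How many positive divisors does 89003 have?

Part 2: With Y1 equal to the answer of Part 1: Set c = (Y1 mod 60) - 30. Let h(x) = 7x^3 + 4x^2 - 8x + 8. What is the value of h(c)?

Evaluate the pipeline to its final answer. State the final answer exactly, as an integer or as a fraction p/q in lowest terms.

-150296

Part 1: 89003 is prime, so its only divisors are 1 and 89003; count = 2; answer 2
Part 2: Y1 = 2; c = -28; 7*(-28)^3 + 4*(-28)^2 - 8*(-28)^1 + 8 = (-153664) + (3136) + (224) + (8) = -150296; answer -150296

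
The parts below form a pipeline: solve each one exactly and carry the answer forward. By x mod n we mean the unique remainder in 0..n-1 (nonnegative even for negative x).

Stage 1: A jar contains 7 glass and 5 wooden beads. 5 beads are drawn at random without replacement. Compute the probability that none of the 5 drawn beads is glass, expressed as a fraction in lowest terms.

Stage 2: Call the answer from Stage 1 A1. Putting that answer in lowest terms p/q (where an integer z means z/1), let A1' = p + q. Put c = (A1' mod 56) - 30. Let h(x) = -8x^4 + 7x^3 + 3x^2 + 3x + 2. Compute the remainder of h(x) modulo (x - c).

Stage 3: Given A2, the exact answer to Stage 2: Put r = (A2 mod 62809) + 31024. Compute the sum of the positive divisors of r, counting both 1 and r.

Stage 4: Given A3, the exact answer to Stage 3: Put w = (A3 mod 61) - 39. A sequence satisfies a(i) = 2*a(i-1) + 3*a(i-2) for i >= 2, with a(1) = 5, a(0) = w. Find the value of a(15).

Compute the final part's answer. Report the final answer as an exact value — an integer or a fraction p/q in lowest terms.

Stage 1: total draws C(12,5) = 792; favorable C(5,5) = 1; P = 1/792; answer 1/792
Stage 2: A1 = 1/792; threaded value p + q = 793; c = -21; remainder = value at the root: -8*(-21)^4 + 7*(-21)^3 + 3*(-21)^2 + 3*(-21)^1 + 2 = (-1555848) + (-64827) + (1323) + (-63) + (2) = -1619413; answer -1619413
Stage 3: A2 = -1619413; r = 44645; 44645 = 5 * 8929; sigma = (1 + 5) * (1 + 8929) = 6 * 8930 = 53580; answer 53580
Stage 4: A3 = 53580; w = -17; a(2) = 2*(5) + 3*(-17) = -41; iterating: a(2)=-41, a(3)=-67, a(4)=-257, a(5)=-715, a(6)=-2201, a(7)=-6547, a(8)=-19697, a(9)=-59035, a(10)=-177161, a(11)=-531427, a(12)=-1594337, a(13)=-4782955, a(14)=-14348921, a(15)=-43046707; answer -43046707

-43046707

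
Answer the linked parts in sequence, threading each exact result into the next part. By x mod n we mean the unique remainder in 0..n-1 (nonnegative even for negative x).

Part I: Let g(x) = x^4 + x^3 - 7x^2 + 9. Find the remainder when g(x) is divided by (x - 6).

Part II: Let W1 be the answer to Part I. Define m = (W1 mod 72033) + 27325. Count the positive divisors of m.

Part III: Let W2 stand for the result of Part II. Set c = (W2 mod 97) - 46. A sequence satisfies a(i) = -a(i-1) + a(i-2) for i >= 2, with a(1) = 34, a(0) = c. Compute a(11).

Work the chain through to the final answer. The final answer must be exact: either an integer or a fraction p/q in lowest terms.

4896

Part I: remainder = value at the root: 1*(6)^4 + 1*(6)^3 - 7*(6)^2 + 9 = (1296) + (216) + (-252) + (9) = 1269; answer 1269
Part II: W1 = 1269; m = 28594; 28594 = 2 * 17 * 29^2; number of divisors = (1+1) * (1+1) * (2+1) = 12; answer 12
Part III: W2 = 12; c = -34; a(2) = -1*(34) + 1*(-34) = -68; iterating: a(2)=-68, a(3)=102, a(4)=-170, a(5)=272, a(6)=-442, a(7)=714, a(8)=-1156, a(9)=1870, a(10)=-3026, a(11)=4896; answer 4896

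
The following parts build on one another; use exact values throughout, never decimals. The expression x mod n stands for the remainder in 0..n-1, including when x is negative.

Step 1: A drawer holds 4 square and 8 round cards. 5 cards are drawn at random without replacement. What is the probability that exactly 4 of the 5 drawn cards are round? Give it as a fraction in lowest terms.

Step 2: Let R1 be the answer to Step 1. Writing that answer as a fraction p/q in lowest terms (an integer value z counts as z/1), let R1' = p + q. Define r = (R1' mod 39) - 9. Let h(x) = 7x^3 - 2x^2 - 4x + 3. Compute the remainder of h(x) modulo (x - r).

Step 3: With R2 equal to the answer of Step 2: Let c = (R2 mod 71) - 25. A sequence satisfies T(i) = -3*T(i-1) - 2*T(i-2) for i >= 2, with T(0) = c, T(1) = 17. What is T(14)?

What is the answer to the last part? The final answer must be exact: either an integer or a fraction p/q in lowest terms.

Step 1: total draws C(12,5) = 792; favorable C(8,4)*C(4,1) = 280; P = 35/99; answer 35/99
Step 2: R1 = 35/99; threaded value p + q = 134; r = 8; remainder = value at the root: 7*(8)^3 - 2*(8)^2 - 4*(8)^1 + 3 = (3584) + (-128) + (-32) + (3) = 3427; answer 3427
Step 3: R2 = 3427; c = -6; T(2) = -3*(17) - 2*(-6) = -39; iterating: T(2)=-39, T(3)=83, T(4)=-171, T(5)=347, T(6)=-699, T(7)=1403, T(8)=-2811, T(9)=5627, T(10)=-11259, T(11)=22523, T(12)=-45051, T(13)=90107, T(14)=-180219; answer -180219

-180219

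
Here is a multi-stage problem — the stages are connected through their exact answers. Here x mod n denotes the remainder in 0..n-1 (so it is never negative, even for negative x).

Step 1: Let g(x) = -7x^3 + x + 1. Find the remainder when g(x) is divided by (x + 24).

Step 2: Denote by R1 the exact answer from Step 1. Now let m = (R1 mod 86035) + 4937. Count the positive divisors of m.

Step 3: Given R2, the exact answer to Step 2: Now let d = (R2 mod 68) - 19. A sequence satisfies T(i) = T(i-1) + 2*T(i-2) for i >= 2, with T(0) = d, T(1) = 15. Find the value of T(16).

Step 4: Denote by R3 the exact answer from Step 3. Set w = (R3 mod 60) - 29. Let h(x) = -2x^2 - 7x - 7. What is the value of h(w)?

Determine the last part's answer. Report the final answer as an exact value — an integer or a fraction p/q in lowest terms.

-67

Step 1: remainder = value at the root: -7*(-24)^3 + 1*(-24)^1 + 1 = (96768) + (-24) + (1) = 96745; answer 96745
Step 2: R1 = 96745; m = 15647; 15647 is prime, so its only divisors are 1 and 15647; count = 2; answer 2
Step 3: R2 = 2; d = -17; T(2) = 1*(15) + 2*(-17) = -19; iterating: T(2)=-19, T(3)=11, T(4)=-27, T(5)=-5, T(6)=-59, T(7)=-69, T(8)=-187, T(9)=-325, T(10)=-699, T(11)=-1349, T(12)=-2747, T(13)=-5445, T(14)=-10939, T(15)=-21829, T(16)=-43707; answer -43707
Step 4: R3 = -43707; w = 4; -2*(4)^2 - 7*(4)^1 - 7 = (-32) + (-28) + (-7) = -67; answer -67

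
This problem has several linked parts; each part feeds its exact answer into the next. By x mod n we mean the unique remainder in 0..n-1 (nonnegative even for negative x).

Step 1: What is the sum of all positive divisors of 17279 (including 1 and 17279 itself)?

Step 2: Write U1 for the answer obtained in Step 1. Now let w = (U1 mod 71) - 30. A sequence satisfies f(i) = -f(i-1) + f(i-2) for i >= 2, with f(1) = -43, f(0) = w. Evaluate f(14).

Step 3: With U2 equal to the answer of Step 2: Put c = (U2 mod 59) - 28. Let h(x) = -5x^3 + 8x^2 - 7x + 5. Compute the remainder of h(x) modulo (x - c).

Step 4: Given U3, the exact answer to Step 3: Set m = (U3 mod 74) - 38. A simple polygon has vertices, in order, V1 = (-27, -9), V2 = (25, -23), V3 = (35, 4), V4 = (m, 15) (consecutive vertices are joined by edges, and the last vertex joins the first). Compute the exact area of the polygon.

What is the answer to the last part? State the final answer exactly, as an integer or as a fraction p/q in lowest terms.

Step 1: 17279 = 37 * 467; sigma = (1 + 37) * (1 + 467) = 38 * 468 = 17784; answer 17784
Step 2: U1 = 17784; w = 4; f(2) = -1*(-43) + 1*(4) = 47; iterating: f(2)=47, f(3)=-90, f(4)=137, f(5)=-227, f(6)=364, f(7)=-591, f(8)=955, f(9)=-1546, f(10)=2501, f(11)=-4047, f(12)=6548, f(13)=-10595, f(14)=17143; answer 17143
Step 3: U2 = 17143; c = 5; remainder = value at the root: -5*(5)^3 + 8*(5)^2 - 7*(5)^1 + 5 = (-625) + (200) + (-35) + (5) = -455; answer -455
Step 4: U3 = -455; m = 25; cross terms: (-27*-23 - 25*-9)=846, (25*4 - 35*-23)=905, (35*15 - 25*4)=425, (25*-9 - -27*15)=180; twice the area = |2356| = 2356; area = 1178; answer 1178

1178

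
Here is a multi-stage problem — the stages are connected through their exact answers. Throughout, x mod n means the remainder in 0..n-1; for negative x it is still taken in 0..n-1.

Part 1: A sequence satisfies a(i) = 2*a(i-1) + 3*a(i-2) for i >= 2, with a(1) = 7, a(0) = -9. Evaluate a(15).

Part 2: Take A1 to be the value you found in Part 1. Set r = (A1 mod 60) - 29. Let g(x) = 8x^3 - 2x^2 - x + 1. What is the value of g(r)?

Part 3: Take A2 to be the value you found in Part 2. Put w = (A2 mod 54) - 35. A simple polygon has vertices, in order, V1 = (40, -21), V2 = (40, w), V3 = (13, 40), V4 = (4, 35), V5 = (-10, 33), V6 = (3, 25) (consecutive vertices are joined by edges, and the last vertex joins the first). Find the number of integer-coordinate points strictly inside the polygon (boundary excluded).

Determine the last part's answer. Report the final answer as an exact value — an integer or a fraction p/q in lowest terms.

682

Part 1: a(2) = 2*(7) + 3*(-9) = -13; iterating: a(2)=-13, a(3)=-5, a(4)=-49, a(5)=-113, a(6)=-373, a(7)=-1085, a(8)=-3289, a(9)=-9833, a(10)=-29533, a(11)=-88565, a(12)=-265729, a(13)=-797153, a(14)=-2391493, a(15)=-7174445; answer -7174445
Part 2: A1 = -7174445; r = 26; 8*(26)^3 - 2*(26)^2 - 1*(26)^1 + 1 = (140608) + (-1352) + (-26) + (1) = 139231; answer 139231
Part 3: A2 = 139231; w = -16; cross terms: (40*-16 - 40*-21)=200, (40*40 - 13*-16)=1808, (13*35 - 4*40)=295, (4*33 - -10*35)=482, (-10*25 - 3*33)=-349, (3*-21 - 40*25)=-1063; twice the area = |1373| = 1373; area = 1373/2; boundary points = 5 + 1 + 1 + 2 + 1 + 1 = 11; strictly interior points = area - boundary/2 + 1 = 682; answer 682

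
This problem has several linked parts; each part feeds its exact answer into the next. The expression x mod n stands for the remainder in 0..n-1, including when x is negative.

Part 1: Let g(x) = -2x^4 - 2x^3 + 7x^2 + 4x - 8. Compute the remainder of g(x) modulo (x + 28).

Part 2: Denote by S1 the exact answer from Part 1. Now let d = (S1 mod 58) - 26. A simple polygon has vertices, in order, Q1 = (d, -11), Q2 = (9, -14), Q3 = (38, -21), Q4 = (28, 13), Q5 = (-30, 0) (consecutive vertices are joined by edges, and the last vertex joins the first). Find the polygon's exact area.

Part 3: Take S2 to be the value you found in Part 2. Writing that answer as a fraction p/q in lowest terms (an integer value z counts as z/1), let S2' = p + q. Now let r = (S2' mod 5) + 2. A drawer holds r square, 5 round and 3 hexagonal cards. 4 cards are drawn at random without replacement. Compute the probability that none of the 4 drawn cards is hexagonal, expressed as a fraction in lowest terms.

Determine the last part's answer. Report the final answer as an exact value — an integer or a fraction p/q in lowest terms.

Part 1: remainder = value at the root: -2*(-28)^4 - 2*(-28)^3 + 7*(-28)^2 + 4*(-28)^1 - 8 = (-1229312) + (43904) + (5488) + (-112) + (-8) = -1180040; answer -1180040
Part 2: S1 = -1180040; d = 2; cross terms: (2*-14 - 9*-11)=71, (9*-21 - 38*-14)=343, (38*13 - 28*-21)=1082, (28*0 - -30*13)=390, (-30*-11 - 2*0)=330; twice the area = |2216| = 2216; area = 1108; answer 1108
Part 3: S2 = 1108; threaded value p + q = 1109; r = 6; total draws C(14,4) = 1001; favorable C(11,4) = 330; P = 30/91; answer 30/91

30/91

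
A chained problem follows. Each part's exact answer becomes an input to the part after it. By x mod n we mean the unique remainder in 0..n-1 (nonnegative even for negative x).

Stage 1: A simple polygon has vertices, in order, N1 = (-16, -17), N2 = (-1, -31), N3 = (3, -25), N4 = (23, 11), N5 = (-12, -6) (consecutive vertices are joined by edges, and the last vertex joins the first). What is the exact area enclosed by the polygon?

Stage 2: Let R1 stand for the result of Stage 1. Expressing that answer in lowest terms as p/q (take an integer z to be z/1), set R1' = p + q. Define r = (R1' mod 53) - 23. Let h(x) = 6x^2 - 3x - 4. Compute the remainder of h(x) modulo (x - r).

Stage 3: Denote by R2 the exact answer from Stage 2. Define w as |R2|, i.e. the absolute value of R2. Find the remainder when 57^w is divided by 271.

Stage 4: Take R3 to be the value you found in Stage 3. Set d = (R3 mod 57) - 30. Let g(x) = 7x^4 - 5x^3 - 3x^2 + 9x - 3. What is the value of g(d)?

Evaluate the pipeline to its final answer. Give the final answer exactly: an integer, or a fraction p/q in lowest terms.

478317

Stage 1: cross terms: (-16*-31 - -1*-17)=479, (-1*-25 - 3*-31)=118, (3*11 - 23*-25)=608, (23*-6 - -12*11)=-6, (-12*-17 - -16*-6)=108; twice the area = |1307| = 1307; area = 1307/2; answer 1307/2
Stage 2: R1 = 1307/2; threaded value p + q = 1309; r = 14; remainder = value at the root: 6*(14)^2 - 3*(14)^1 - 4 = (1176) + (-42) + (-4) = 1130; answer 1130
Stage 3: R2 = 1130; w = 1130; squarings mod 271: 57^1=57, 57^2=268, 57^4=9, 57^8=81, 57^16=57, 57^32=268, 57^64=9, 57^128=81, 57^256=57, 57^512=268, 57^1024=9; 57^1130 = 57^2 * 57^8 * 57^32 * 57^64 * 57^1024 = 242 (mod 271); answer 242
Stage 4: R3 = 242; d = -16; 7*(-16)^4 - 5*(-16)^3 - 3*(-16)^2 + 9*(-16)^1 - 3 = (458752) + (20480) + (-768) + (-144) + (-3) = 478317; answer 478317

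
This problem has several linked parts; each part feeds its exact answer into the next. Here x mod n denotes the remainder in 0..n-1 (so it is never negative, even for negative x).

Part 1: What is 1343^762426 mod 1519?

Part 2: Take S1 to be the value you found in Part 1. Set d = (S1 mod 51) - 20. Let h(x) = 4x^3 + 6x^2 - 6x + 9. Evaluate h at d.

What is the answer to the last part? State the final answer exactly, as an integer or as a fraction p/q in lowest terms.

Part 1: squarings mod 1519: 1343^1=1343, 1343^2=596, 1343^4=1289, 1343^8=1254, 1343^16=351, 1343^32=162, 1343^64=421, 1343^128=1037, 1343^256=1436, 1343^512=813, 1343^1024=204, 1343^2048=603, 1343^4096=568, 1343^8192=596, 1343^16384=1289, 1343^32768=1254, 1343^65536=351, 1343^131072=162, 1343^262144=421, 1343^524288=1037; 1343^762426 = 1343^2 * 1343^8 * 1343^16 * 1343^32 * 1343^512 * 1343^8192 * 1343^32768 * 1343^65536 * 1343^131072 * 1343^524288 = 932 (mod 1519); answer 932
Part 2: S1 = 932; d = -6; 4*(-6)^3 + 6*(-6)^2 - 6*(-6)^1 + 9 = (-864) + (216) + (36) + (9) = -603; answer -603

-603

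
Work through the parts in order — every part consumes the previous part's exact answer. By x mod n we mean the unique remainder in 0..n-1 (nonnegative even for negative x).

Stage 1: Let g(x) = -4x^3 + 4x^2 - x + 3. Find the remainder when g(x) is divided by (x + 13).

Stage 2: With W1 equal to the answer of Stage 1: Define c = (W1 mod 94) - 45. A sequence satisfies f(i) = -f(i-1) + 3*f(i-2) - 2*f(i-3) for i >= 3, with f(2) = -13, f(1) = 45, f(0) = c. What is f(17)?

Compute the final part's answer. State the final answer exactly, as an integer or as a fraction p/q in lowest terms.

30693435

Stage 1: remainder = value at the root: -4*(-13)^3 + 4*(-13)^2 - 1*(-13)^1 + 3 = (8788) + (676) + (13) + (3) = 9480; answer 9480
Stage 2: W1 = 9480; c = 35; f(3) = -1*(-13) + 3*(45) - 2*(35) = 78; iterating: f(3)=78, f(4)=-207, f(5)=467, f(6)=-1244, f(7)=3059, f(8)=-7725, f(9)=19390, f(10)=-48683, f(11)=122303, f(12)=-307132, f(13)=771407, f(14)=-1937409, f(15)=4865894, f(16)=-12220935, f(17)=30693435; answer 30693435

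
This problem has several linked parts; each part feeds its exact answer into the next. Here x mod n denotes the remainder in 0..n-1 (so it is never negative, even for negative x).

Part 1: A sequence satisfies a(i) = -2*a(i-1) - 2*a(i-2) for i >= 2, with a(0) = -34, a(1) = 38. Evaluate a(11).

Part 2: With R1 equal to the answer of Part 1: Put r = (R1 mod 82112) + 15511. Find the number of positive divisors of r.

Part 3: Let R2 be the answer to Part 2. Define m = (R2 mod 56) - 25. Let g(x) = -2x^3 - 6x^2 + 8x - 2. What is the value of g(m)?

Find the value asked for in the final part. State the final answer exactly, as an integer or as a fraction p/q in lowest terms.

Part 1: a(2) = -2*(38) - 2*(-34) = -8; iterating: a(2)=-8, a(3)=-60, a(4)=136, a(5)=-152, a(6)=32, a(7)=240, a(8)=-544, a(9)=608, a(10)=-128, a(11)=-960; answer -960
Part 2: R1 = -960; r = 96663; 96663 = 3 * 7 * 4603; number of divisors = (1+1) * (1+1) * (1+1) = 8; answer 8
Part 3: R2 = 8; m = -17; -2*(-17)^3 - 6*(-17)^2 + 8*(-17)^1 - 2 = (9826) + (-1734) + (-136) + (-2) = 7954; answer 7954

7954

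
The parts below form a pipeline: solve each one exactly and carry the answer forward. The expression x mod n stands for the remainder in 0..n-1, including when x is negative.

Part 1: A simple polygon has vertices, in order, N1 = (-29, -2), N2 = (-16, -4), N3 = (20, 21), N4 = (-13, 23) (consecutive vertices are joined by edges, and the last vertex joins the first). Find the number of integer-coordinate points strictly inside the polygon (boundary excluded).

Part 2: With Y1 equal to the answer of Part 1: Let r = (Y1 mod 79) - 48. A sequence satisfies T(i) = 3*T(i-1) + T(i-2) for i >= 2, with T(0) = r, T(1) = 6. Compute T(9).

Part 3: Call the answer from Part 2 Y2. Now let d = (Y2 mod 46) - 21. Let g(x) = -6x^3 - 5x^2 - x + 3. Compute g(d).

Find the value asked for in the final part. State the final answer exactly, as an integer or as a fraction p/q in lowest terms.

-85845

Part 1: cross terms: (-29*-4 - -16*-2)=84, (-16*21 - 20*-4)=-256, (20*23 - -13*21)=733, (-13*-2 - -29*23)=693; twice the area = |1254| = 1254; area = 627; boundary points = 1 + 1 + 1 + 1 = 4; strictly interior points = area - boundary/2 + 1 = 626; answer 626
Part 2: Y1 = 626; r = 25; T(2) = 3*(6) + 1*(25) = 43; iterating: T(2)=43, T(3)=135, T(4)=448, T(5)=1479, T(6)=4885, T(7)=16134, T(8)=53287, T(9)=175995; answer 175995
Part 3: Y2 = 175995; d = 24; -6*(24)^3 - 5*(24)^2 - 1*(24)^1 + 3 = (-82944) + (-2880) + (-24) + (3) = -85845; answer -85845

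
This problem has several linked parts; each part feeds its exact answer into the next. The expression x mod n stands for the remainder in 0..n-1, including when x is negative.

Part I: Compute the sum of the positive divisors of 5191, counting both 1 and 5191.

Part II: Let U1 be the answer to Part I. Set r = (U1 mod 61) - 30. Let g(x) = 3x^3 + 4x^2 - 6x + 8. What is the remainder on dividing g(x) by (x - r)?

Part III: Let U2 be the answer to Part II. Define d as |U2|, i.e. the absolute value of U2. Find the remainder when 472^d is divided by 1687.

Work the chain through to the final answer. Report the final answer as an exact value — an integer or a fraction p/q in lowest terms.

1296

Part I: 5191 = 29 * 179; sigma = (1 + 29) * (1 + 179) = 30 * 180 = 5400; answer 5400
Part II: U1 = 5400; r = 2; remainder = value at the root: 3*(2)^3 + 4*(2)^2 - 6*(2)^1 + 8 = (24) + (16) + (-12) + (8) = 36; answer 36
Part III: U2 = 36; d = 36; squarings mod 1687: 472^1=472, 472^2=100, 472^4=1565, 472^8=1388, 472^16=1677, 472^32=100; 472^36 = 472^4 * 472^32 = 1296 (mod 1687); answer 1296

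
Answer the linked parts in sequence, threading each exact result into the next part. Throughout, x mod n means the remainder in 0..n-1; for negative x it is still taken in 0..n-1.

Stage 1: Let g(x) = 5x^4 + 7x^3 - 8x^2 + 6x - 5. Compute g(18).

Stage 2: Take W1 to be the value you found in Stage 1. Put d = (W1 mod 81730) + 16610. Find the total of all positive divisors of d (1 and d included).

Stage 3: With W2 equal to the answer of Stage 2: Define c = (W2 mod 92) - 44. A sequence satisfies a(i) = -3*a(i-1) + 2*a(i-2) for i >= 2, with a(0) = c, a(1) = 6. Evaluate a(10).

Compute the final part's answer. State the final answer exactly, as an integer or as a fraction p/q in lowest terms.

Stage 1: 5*(18)^4 + 7*(18)^3 - 8*(18)^2 + 6*(18)^1 - 5 = (524880) + (40824) + (-2592) + (108) + (-5) = 563215; answer 563215
Stage 2: W1 = 563215; d = 89445; 89445 = 3 * 5 * 67 * 89; sigma = (1 + 3) * (1 + 5) * (1 + 67) * (1 + 89) = 4 * 6 * 68 * 90 = 146880; answer 146880
Stage 3: W2 = 146880; c = 4; a(2) = -3*(6) + 2*(4) = -10; iterating: a(2)=-10, a(3)=42, a(4)=-146, a(5)=522, a(6)=-1858, a(7)=6618, a(8)=-23570, a(9)=83946, a(10)=-298978; answer -298978

-298978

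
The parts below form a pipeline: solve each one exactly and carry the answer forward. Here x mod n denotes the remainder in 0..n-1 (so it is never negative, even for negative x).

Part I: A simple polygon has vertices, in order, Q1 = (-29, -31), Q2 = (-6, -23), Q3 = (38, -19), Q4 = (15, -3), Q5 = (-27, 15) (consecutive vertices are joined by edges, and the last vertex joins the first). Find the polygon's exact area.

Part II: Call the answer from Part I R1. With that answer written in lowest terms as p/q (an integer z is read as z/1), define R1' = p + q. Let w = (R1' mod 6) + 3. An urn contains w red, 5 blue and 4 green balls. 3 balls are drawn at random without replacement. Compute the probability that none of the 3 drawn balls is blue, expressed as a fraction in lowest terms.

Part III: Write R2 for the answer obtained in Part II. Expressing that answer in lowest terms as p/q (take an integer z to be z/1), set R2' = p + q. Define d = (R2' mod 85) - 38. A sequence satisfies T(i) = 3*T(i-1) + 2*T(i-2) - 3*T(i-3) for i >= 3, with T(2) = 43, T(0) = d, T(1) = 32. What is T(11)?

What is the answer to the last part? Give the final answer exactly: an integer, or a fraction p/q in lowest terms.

Part I: cross terms: (-29*-23 - -6*-31)=481, (-6*-19 - 38*-23)=988, (38*-3 - 15*-19)=171, (15*15 - -27*-3)=144, (-27*-31 - -29*15)=1272; twice the area = |3056| = 3056; area = 1528; answer 1528
Part II: R1 = 1528; threaded value p + q = 1529; w = 8; total draws C(17,3) = 680; favorable C(12,3) = 220; P = 11/34; answer 11/34
Part III: R2 = 11/34; threaded value p + q = 45; d = 7; T(3) = 3*(43) + 2*(32) - 3*(7) = 172; iterating: T(3)=172, T(4)=506, T(5)=1733, T(6)=5695, T(7)=19033, T(8)=63290, T(9)=210851, T(10)=702034, T(11)=2337934; answer 2337934

2337934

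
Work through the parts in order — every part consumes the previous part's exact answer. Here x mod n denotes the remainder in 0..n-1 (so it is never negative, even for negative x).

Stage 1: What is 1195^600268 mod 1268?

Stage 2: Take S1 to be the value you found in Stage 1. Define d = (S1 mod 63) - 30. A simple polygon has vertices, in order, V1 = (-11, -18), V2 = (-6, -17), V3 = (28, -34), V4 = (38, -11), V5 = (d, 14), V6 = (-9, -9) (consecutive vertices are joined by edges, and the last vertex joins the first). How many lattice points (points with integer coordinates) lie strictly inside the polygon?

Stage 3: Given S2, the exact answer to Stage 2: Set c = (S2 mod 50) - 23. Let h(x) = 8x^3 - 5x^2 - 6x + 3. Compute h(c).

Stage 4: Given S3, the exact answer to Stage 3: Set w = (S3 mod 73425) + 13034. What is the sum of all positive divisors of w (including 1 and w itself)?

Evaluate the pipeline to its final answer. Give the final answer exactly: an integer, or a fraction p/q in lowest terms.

62160

Stage 1: squarings mod 1268: 1195^1=1195, 1195^2=257, 1195^4=113, 1195^8=89, 1195^16=313, 1195^32=333, 1195^64=573, 1195^128=1185, 1195^256=549, 1195^512=885, 1195^1024=869, 1195^2048=701, 1195^4096=685, 1195^8192=65, 1195^16384=421, 1195^32768=989, 1195^65536=493, 1195^131072=861, 1195^262144=809, 1195^524288=193; 1195^600268 = 1195^4 * 1195^8 * 1195^64 * 1195^128 * 1195^2048 * 1195^8192 * 1195^65536 * 1195^524288 = 121 (mod 1268); answer 121
Stage 2: S1 = 121; d = 28; cross terms: (-11*-17 - -6*-18)=79, (-6*-34 - 28*-17)=680, (28*-11 - 38*-34)=984, (38*14 - 28*-11)=840, (28*-9 - -9*14)=-126, (-9*-18 - -11*-9)=63; twice the area = |2520| = 2520; area = 1260; boundary points = 1 + 17 + 1 + 5 + 1 + 1 = 26; strictly interior points = area - boundary/2 + 1 = 1248; answer 1248
Stage 3: S2 = 1248; c = 25; 8*(25)^3 - 5*(25)^2 - 6*(25)^1 + 3 = (125000) + (-3125) + (-150) + (3) = 121728; answer 121728
Stage 4: S3 = 121728; w = 61337; 61337 = 83 * 739; sigma = (1 + 83) * (1 + 739) = 84 * 740 = 62160; answer 62160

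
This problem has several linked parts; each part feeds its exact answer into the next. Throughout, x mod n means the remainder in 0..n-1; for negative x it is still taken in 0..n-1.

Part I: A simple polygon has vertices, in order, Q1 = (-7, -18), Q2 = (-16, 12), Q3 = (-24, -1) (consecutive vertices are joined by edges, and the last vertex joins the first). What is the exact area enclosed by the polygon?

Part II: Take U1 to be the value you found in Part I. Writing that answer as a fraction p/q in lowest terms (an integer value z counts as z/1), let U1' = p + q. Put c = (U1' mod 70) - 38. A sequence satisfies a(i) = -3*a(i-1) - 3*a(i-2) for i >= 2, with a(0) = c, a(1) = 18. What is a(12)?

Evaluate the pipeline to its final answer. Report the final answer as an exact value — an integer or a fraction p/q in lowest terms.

-21141

Part I: cross terms: (-7*12 - -16*-18)=-372, (-16*-1 - -24*12)=304, (-24*-18 - -7*-1)=425; twice the area = |357| = 357; area = 357/2; answer 357/2
Part II: U1 = 357/2; threaded value p + q = 359; c = -29; a(2) = -3*(18) - 3*(-29) = 33; iterating: a(2)=33, a(3)=-153, a(4)=360, a(5)=-621, a(6)=783, a(7)=-486, a(8)=-891, a(9)=4131, a(10)=-9720, a(11)=16767, a(12)=-21141; answer -21141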